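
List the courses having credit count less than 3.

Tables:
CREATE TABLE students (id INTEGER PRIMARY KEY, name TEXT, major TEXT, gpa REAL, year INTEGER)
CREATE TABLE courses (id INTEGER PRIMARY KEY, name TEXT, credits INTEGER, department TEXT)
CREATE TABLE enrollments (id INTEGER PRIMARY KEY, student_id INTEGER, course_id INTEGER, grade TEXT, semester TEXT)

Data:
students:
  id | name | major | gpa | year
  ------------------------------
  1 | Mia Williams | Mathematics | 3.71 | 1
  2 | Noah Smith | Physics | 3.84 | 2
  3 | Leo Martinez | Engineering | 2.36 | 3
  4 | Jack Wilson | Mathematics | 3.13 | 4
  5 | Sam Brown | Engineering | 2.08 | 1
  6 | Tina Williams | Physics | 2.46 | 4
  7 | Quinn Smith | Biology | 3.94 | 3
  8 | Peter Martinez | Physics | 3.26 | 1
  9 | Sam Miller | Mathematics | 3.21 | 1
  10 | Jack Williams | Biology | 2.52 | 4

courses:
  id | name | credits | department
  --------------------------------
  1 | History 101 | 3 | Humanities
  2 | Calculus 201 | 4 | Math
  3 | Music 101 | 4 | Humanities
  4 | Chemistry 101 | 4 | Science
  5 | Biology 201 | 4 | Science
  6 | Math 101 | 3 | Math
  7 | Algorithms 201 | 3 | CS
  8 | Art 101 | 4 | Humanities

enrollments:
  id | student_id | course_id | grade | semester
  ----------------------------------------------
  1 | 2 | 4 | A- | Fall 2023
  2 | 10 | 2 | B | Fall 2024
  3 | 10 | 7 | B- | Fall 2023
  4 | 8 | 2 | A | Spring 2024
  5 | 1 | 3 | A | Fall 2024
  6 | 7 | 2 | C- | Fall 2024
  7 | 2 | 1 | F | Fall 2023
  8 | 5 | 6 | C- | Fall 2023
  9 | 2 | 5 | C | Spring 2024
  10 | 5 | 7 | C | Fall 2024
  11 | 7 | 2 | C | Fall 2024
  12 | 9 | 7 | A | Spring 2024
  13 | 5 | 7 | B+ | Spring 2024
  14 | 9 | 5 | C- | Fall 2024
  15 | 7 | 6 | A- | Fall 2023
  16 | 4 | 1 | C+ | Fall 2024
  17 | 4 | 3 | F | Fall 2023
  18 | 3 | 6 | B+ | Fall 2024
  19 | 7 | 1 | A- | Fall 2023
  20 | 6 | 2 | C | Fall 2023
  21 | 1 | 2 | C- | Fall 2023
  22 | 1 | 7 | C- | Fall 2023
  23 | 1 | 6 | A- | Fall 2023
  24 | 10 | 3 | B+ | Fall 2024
SELECT name, credits FROM courses WHERE credits < 3

Execution result:
(no rows)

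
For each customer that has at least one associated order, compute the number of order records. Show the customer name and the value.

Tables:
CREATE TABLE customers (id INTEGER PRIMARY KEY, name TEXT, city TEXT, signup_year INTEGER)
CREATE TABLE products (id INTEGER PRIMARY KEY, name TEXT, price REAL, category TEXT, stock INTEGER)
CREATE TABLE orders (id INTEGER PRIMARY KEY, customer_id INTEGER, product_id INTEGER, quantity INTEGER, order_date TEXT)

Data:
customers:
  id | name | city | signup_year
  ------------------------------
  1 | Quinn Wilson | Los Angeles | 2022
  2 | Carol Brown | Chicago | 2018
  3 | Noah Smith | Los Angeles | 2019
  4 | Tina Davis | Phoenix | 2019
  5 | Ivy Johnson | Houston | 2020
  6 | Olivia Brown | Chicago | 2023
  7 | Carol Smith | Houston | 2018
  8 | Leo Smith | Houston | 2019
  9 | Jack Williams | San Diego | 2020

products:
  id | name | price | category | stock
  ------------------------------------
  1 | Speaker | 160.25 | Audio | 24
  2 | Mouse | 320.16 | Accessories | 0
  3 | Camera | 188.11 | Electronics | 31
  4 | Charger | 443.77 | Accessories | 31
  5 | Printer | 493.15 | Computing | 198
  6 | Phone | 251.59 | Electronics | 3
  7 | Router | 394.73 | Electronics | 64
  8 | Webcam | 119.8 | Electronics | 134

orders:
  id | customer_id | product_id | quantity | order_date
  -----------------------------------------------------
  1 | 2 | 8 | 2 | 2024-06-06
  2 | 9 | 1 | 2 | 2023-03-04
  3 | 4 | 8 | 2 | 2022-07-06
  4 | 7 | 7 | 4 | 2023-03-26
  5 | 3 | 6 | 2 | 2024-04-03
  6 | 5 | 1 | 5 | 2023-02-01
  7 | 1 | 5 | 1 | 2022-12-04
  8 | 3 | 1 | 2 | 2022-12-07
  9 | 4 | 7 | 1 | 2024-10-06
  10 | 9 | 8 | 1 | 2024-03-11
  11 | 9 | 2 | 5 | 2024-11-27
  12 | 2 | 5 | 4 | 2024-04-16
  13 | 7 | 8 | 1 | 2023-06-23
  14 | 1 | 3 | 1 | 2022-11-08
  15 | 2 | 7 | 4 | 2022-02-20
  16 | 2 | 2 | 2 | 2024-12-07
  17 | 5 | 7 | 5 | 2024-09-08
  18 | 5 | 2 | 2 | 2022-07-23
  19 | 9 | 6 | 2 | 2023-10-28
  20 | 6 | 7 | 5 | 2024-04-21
SELECT p.name, COUNT(*) AS n FROM orders c JOIN customers p ON c.customer_id = p.id GROUP BY p.id, p.name

Execution result:
name | n
Quinn Wilson | 2
Carol Brown | 4
Noah Smith | 2
Tina Davis | 2
Ivy Johnson | 3
Olivia Brown | 1
Carol Smith | 2
Jack Williams | 4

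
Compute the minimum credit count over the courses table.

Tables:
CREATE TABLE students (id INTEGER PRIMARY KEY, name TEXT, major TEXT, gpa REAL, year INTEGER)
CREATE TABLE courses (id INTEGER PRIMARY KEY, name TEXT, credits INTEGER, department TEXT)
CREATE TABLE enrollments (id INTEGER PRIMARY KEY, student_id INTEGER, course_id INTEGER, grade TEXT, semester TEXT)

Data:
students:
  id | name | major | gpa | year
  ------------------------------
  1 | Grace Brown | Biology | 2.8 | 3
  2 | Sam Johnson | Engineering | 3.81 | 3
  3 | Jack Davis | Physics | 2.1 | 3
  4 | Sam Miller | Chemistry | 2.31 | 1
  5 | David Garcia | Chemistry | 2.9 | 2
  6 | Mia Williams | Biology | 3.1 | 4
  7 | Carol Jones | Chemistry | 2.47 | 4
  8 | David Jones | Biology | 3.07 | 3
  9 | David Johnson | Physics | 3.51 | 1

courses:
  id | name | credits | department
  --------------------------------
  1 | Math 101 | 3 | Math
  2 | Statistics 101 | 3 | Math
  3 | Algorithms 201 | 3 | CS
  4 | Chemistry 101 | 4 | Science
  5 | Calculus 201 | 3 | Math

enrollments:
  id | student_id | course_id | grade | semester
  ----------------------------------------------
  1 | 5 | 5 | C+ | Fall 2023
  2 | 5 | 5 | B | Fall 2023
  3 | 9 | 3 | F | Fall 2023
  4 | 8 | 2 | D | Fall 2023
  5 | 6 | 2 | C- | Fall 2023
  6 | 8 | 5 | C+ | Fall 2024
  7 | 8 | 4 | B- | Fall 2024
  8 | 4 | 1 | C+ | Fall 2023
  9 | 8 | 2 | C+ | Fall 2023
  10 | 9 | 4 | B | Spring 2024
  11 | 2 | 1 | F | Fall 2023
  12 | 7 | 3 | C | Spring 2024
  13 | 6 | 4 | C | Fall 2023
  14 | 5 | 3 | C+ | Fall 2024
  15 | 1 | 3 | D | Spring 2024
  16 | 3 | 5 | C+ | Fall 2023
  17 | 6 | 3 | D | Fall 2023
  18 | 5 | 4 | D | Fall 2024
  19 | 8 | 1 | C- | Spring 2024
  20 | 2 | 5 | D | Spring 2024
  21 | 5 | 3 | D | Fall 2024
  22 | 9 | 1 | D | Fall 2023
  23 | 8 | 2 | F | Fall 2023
SELECT MIN(credits) FROM courses

Execution result:
3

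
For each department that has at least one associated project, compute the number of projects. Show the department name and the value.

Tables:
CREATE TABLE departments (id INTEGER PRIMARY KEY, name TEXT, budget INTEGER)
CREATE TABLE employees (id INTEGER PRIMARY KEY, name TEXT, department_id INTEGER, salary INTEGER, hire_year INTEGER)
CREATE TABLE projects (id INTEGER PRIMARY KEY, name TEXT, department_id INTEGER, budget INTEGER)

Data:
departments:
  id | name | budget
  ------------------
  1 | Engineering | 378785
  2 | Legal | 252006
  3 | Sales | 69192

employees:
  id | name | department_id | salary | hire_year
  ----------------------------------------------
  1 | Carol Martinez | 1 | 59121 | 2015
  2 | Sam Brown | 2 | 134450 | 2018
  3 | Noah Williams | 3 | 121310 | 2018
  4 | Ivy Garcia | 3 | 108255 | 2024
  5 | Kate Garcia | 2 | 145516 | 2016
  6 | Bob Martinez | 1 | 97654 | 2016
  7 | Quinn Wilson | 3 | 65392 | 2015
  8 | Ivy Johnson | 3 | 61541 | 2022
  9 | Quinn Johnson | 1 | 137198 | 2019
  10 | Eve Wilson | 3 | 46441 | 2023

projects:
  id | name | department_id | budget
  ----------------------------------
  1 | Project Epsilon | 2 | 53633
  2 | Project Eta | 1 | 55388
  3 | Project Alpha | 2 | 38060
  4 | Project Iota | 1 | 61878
SELECT p.name, COUNT(*) AS n FROM projects c JOIN departments p ON c.department_id = p.id GROUP BY p.id, p.name

Execution result:
name | n
Engineering | 2
Legal | 2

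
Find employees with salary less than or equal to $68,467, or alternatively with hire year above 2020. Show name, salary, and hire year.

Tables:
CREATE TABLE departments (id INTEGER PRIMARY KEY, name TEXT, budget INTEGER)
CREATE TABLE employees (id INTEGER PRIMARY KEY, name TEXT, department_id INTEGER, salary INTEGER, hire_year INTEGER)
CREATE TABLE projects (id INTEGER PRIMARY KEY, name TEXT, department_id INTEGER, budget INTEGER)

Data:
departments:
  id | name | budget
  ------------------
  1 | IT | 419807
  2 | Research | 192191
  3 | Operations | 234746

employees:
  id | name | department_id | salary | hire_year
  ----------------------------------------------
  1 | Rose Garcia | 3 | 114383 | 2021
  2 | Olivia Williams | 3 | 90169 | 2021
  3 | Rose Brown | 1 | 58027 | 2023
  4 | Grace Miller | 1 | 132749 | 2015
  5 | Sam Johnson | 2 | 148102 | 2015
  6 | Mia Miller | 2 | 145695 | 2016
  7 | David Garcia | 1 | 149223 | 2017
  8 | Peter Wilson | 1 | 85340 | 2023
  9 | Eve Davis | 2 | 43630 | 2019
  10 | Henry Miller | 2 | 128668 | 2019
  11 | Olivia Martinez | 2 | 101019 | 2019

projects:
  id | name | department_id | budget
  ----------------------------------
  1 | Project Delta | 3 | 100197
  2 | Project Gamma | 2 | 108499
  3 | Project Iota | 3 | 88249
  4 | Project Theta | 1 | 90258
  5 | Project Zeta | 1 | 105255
SELECT name, salary, hire_year FROM employees WHERE salary <= 68467 OR hire_year > 2020

Execution result:
name | salary | hire_year
Rose Garcia | 114383 | 2021
Olivia Williams | 90169 | 2021
Rose Brown | 58027 | 2023
Peter Wilson | 85340 | 2023
Eve Davis | 43630 | 2019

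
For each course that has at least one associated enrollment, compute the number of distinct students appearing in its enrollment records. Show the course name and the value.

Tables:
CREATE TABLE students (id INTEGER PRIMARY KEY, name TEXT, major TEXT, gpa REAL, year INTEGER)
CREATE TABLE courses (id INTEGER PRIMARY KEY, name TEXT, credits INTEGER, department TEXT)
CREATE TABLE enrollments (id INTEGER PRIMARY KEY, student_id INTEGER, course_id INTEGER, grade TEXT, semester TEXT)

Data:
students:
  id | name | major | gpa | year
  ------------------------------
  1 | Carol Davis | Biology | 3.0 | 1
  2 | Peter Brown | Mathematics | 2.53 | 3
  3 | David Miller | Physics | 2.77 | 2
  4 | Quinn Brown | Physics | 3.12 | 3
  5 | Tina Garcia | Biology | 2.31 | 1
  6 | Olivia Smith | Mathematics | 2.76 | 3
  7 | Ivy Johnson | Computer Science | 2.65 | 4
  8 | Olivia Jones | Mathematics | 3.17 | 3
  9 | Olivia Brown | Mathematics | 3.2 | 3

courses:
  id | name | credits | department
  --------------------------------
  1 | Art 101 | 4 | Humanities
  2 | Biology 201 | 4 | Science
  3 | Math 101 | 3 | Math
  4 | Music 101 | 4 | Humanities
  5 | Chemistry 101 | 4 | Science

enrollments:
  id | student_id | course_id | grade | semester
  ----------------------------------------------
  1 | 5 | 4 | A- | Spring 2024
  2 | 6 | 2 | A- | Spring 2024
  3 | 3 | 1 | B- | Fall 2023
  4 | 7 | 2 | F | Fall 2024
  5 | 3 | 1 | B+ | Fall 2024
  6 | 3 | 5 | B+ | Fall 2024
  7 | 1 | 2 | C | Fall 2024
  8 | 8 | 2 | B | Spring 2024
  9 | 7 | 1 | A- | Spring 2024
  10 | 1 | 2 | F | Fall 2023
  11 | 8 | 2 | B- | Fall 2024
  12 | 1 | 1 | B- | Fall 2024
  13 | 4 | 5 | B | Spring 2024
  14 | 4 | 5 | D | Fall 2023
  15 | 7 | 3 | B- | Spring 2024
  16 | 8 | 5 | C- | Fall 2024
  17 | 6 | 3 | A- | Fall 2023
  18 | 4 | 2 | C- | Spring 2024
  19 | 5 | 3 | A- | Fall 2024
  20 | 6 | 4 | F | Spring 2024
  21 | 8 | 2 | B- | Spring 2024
SELECT p.name, COUNT(DISTINCT c.student_id) AS distinct_student_count FROM enrollments c JOIN courses p ON c.course_id = p.id GROUP BY p.id, p.name

Execution result:
name | distinct_student_count
Art 101 | 3
Biology 201 | 5
Math 101 | 3
Music 101 | 2
Chemistry 101 | 3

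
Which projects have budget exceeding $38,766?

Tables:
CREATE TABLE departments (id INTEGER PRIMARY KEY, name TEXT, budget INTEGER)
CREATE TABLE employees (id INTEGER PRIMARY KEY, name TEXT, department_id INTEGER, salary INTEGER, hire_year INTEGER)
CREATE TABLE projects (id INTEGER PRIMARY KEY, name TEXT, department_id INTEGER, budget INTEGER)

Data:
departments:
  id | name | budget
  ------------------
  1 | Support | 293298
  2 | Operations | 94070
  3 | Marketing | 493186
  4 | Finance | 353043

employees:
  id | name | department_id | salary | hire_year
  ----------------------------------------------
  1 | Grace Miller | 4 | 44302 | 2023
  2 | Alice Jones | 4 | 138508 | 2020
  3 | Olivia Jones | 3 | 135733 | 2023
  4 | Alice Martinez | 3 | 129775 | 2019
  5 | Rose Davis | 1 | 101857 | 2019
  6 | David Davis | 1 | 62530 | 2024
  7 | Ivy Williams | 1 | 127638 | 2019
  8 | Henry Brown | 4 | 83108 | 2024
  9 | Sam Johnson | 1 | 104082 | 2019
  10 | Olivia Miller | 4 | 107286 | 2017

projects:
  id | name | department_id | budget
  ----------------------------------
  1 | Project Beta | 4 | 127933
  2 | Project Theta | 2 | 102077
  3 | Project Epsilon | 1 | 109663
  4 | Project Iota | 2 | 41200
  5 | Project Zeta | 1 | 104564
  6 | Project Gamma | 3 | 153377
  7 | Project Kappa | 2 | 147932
SELECT name, budget FROM projects WHERE budget > 38766

Execution result:
name | budget
Project Beta | 127933
Project Theta | 102077
Project Epsilon | 109663
Project Iota | 41200
Project Zeta | 104564
Project Gamma | 153377
Project Kappa | 147932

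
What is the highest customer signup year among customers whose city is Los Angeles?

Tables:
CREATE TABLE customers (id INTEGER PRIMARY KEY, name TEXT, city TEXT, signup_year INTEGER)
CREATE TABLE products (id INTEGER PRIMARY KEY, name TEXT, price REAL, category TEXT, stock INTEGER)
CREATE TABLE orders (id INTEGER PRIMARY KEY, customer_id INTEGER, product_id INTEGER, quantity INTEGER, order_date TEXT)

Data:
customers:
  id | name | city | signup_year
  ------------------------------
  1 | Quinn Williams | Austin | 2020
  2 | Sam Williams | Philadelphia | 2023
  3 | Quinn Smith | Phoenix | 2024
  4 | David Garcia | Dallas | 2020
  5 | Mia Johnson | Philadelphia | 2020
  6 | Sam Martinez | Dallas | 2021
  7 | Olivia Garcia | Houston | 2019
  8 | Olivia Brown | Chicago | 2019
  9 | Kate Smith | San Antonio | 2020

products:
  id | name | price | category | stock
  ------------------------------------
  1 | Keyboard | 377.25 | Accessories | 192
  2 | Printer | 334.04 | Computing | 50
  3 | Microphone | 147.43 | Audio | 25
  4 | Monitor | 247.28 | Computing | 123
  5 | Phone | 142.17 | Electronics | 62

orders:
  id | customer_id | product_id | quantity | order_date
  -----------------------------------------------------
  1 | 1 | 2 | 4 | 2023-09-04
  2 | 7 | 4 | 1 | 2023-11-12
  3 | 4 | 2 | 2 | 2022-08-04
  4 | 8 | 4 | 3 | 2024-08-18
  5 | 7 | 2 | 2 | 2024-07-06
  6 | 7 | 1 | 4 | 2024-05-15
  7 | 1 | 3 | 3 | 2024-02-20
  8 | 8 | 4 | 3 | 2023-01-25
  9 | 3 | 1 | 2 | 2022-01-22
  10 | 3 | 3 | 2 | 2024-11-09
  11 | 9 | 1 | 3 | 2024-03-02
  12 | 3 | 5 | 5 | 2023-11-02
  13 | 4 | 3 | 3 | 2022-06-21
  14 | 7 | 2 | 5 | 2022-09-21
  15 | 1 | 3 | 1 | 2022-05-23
SELECT MAX(signup_year) FROM customers WHERE city = 'Los Angeles'

Execution result:
NULL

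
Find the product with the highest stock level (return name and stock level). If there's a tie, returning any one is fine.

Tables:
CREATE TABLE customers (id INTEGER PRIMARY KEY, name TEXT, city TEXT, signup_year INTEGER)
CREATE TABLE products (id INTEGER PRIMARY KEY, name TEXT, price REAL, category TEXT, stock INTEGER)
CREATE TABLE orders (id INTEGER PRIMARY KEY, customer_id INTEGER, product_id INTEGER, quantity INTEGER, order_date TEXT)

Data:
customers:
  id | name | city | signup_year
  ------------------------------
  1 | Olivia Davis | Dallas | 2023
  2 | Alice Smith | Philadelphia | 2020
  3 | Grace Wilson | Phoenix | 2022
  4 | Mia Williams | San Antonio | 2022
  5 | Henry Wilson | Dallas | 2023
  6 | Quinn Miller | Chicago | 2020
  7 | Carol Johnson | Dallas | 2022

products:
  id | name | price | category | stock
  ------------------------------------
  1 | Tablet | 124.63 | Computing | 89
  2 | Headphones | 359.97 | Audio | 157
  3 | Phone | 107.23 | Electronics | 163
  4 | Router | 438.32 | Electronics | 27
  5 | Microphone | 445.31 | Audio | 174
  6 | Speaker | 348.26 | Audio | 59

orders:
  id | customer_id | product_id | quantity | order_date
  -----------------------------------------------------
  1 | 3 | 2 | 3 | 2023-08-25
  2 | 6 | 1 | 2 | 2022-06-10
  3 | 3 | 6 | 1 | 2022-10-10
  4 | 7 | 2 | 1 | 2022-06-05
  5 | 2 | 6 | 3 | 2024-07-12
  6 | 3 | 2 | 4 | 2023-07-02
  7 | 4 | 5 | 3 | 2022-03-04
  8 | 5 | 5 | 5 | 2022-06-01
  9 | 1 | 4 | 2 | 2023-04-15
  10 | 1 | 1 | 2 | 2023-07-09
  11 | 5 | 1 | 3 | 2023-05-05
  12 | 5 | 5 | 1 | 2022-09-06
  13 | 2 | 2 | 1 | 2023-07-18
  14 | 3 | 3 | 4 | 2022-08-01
SELECT name, stock FROM products ORDER BY stock DESC LIMIT 1

Execution result:
name | stock
Microphone | 174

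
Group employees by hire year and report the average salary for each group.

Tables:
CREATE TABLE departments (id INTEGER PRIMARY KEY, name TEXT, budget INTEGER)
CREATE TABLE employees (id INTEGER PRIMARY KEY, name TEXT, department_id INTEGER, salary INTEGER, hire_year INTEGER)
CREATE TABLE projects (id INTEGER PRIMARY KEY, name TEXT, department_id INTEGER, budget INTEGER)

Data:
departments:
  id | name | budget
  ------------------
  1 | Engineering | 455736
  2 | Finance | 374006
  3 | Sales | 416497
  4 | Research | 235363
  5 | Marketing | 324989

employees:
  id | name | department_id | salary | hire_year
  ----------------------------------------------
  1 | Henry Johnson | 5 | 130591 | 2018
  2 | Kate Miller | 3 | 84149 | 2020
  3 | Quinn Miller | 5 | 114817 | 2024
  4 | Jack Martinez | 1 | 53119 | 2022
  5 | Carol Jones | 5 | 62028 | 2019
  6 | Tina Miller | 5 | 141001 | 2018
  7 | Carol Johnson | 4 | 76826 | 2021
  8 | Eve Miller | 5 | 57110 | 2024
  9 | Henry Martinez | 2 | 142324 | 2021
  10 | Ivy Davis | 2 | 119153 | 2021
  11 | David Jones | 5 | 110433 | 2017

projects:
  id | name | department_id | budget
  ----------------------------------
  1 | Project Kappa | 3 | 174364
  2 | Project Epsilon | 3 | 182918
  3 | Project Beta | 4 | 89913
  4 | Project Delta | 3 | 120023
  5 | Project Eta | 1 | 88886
SELECT hire_year, AVG(salary) AS avg_salary FROM employees GROUP BY hire_year

Execution result:
hire_year | avg_salary
2017 | 110433.00
2018 | 135796.00
2019 | 62028.00
2020 | 84149.00
2021 | 112767.67
2022 | 53119.00
2024 | 85963.50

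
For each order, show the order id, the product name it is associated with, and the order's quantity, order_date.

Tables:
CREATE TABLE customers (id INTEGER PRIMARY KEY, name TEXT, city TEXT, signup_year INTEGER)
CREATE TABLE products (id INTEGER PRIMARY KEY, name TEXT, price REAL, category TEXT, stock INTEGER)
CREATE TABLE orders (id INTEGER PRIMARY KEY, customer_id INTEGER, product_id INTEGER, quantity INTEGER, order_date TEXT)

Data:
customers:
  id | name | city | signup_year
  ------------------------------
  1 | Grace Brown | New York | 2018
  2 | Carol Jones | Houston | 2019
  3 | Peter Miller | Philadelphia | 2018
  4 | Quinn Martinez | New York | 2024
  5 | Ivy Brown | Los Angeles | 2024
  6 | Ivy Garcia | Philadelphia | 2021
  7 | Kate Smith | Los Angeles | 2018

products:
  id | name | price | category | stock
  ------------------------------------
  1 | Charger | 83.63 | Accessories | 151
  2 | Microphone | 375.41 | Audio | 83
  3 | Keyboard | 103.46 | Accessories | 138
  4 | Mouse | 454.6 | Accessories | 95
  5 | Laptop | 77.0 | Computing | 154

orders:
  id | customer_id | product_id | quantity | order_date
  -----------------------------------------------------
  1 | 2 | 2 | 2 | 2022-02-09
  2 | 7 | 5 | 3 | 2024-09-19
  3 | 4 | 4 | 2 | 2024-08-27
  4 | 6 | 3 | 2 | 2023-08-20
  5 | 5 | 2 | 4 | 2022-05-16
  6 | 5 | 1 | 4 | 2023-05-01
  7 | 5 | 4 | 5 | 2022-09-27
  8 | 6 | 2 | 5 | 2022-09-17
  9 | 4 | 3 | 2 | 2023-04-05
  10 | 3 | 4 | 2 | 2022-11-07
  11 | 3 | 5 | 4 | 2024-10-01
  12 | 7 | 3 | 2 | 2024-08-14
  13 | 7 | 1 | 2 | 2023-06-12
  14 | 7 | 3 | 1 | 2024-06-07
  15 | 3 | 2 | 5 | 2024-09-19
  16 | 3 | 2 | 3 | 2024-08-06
SELECT c.id, p.name AS product, c.quantity, c.order_date FROM orders c JOIN products p ON c.product_id = p.id

Execution result:
id | product | quantity | order_date
1 | Microphone | 2 | 2022-02-09
2 | Laptop | 3 | 2024-09-19
3 | Mouse | 2 | 2024-08-27
4 | Keyboard | 2 | 2023-08-20
5 | Microphone | 4 | 2022-05-16
6 | Charger | 4 | 2023-05-01
7 | Mouse | 5 | 2022-09-27
8 | Microphone | 5 | 2022-09-17
9 | Keyboard | 2 | 2023-04-05
10 | Mouse | 2 | 2022-11-07
11 | Laptop | 4 | 2024-10-01
12 | Keyboard | 2 | 2024-08-14
13 | Charger | 2 | 2023-06-12
14 | Keyboard | 1 | 2024-06-07
15 | Microphone | 5 | 2024-09-19
16 | Microphone | 3 | 2024-08-06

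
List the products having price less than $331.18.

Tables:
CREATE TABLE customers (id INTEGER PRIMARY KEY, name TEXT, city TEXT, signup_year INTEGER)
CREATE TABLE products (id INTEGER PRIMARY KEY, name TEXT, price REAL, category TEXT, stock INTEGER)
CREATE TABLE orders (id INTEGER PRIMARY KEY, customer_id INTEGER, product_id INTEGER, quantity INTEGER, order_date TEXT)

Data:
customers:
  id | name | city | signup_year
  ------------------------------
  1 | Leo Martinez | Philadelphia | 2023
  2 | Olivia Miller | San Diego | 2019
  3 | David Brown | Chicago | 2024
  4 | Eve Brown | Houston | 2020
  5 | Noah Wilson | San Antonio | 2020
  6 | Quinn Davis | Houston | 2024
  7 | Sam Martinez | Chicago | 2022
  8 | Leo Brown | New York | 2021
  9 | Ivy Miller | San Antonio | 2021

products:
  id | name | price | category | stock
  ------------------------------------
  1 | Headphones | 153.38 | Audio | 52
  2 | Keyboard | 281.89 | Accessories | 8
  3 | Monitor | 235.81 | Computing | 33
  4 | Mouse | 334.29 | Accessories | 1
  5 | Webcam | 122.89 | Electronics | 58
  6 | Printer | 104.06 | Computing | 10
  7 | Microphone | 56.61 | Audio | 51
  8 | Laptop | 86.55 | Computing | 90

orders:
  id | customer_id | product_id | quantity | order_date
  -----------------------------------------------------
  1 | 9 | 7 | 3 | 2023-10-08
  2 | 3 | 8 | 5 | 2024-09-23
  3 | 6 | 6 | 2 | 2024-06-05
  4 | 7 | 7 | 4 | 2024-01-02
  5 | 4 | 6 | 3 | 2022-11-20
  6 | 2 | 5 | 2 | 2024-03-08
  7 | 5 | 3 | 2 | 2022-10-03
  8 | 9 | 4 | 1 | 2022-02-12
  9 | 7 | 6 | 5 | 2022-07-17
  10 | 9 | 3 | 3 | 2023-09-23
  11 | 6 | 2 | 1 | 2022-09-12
SELECT name, price FROM products WHERE price < 331.18

Execution result:
name | price
Headphones | 153.38
Keyboard | 281.89
Monitor | 235.81
Webcam | 122.89
Printer | 104.06
Microphone | 56.61
Laptop | 86.55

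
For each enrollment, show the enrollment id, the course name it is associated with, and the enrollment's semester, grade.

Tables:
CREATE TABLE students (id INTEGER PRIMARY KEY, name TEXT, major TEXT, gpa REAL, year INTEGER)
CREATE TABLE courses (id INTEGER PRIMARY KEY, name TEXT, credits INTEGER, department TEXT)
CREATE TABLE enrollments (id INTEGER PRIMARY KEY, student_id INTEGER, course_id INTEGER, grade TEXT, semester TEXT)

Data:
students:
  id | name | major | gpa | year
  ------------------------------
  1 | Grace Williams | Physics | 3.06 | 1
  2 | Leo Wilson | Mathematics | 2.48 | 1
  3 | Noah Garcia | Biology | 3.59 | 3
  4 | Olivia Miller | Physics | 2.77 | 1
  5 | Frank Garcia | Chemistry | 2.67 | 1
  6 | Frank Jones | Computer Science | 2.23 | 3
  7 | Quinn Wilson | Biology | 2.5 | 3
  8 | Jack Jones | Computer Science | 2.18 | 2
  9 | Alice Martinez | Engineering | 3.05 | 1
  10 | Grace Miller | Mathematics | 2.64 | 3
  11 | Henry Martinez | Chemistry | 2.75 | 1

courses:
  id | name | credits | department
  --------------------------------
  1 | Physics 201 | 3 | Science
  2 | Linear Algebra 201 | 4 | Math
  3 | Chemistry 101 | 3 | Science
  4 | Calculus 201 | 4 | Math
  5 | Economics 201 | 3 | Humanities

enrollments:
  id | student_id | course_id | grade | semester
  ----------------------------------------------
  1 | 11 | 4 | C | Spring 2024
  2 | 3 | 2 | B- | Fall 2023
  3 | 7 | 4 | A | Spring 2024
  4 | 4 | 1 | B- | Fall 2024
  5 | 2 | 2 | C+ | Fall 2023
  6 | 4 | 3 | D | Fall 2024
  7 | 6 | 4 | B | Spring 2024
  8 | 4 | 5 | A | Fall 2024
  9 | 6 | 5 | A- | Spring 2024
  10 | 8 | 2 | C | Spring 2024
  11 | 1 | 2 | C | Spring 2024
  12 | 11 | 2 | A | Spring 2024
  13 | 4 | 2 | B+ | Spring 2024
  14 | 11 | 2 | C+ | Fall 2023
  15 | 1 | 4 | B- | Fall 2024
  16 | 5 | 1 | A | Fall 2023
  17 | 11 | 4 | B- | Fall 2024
SELECT c.id, p.name AS course, c.semester, c.grade FROM enrollments c JOIN courses p ON c.course_id = p.id

Execution result:
id | course | semester | grade
1 | Calculus 201 | Spring 2024 | C
2 | Linear Algebra 201 | Fall 2023 | B-
3 | Calculus 201 | Spring 2024 | A
4 | Physics 201 | Fall 2024 | B-
5 | Linear Algebra 201 | Fall 2023 | C+
6 | Chemistry 101 | Fall 2024 | D
7 | Calculus 201 | Spring 2024 | B
8 | Economics 201 | Fall 2024 | A
9 | Economics 201 | Spring 2024 | A-
10 | Linear Algebra 201 | Spring 2024 | C
11 | Linear Algebra 201 | Spring 2024 | C
12 | Linear Algebra 201 | Spring 2024 | A
13 | Linear Algebra 201 | Spring 2024 | B+
14 | Linear Algebra 201 | Fall 2023 | C+
15 | Calculus 201 | Fall 2024 | B-
16 | Physics 201 | Fall 2023 | A
17 | Calculus 201 | Fall 2024 | B-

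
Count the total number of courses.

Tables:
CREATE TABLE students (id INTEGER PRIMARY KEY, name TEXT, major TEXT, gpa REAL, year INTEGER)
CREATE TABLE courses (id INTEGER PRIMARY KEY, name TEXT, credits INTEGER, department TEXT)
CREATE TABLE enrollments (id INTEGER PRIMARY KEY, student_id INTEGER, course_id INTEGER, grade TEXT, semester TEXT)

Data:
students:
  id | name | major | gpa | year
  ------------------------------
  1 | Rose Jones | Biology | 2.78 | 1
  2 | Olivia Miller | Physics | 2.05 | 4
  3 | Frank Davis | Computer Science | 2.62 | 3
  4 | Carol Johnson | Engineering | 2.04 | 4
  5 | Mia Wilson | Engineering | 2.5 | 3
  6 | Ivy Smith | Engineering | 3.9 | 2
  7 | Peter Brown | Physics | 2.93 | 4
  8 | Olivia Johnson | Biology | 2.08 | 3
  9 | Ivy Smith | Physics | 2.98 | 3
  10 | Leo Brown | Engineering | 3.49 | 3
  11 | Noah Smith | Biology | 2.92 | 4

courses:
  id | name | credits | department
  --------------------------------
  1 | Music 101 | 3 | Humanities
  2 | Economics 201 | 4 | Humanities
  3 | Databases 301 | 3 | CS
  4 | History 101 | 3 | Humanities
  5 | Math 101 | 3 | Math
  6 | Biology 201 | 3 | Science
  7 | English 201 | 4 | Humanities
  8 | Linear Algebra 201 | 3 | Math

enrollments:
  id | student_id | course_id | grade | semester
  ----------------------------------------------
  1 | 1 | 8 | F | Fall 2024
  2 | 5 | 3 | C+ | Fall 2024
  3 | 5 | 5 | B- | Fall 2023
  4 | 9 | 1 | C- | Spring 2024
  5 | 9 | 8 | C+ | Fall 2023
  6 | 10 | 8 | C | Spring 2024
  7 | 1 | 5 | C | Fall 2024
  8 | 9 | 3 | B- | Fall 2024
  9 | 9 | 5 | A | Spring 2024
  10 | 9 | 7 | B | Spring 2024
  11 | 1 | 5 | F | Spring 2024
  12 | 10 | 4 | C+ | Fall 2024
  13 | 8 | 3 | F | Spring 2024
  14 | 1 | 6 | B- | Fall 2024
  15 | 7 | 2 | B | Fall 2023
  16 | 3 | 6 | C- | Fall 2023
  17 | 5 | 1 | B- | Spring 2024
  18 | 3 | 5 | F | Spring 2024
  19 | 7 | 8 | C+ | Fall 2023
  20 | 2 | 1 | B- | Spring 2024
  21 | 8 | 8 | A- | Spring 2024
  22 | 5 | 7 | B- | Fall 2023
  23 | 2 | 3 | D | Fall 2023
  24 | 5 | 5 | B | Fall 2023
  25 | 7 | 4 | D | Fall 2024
SELECT COUNT(*) FROM courses

Execution result:
8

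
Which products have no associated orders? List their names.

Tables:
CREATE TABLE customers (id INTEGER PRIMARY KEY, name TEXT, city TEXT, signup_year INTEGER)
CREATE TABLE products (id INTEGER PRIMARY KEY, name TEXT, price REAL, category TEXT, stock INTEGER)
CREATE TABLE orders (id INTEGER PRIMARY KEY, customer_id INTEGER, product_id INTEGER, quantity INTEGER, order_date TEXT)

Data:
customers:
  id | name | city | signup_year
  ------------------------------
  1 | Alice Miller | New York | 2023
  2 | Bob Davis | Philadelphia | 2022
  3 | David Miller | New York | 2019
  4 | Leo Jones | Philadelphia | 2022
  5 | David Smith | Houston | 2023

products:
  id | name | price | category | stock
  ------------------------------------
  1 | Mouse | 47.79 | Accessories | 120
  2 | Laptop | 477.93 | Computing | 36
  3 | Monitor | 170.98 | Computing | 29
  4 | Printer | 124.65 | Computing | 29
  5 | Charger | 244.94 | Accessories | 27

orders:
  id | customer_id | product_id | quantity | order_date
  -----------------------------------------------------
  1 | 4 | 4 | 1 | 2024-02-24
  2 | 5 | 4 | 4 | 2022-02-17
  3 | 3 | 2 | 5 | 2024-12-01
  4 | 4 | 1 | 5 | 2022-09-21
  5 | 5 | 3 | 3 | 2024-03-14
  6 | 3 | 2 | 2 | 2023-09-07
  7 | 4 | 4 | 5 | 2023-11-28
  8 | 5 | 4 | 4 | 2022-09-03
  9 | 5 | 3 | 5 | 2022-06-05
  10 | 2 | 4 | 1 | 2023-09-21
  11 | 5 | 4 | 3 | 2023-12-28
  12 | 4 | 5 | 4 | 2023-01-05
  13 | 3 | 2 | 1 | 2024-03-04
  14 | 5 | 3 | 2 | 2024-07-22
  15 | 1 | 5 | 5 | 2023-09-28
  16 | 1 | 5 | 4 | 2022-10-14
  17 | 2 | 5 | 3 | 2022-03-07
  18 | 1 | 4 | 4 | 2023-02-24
SELECT p.name FROM products p LEFT JOIN orders c ON c.product_id = p.id WHERE c.id IS NULL

Execution result:
(no rows)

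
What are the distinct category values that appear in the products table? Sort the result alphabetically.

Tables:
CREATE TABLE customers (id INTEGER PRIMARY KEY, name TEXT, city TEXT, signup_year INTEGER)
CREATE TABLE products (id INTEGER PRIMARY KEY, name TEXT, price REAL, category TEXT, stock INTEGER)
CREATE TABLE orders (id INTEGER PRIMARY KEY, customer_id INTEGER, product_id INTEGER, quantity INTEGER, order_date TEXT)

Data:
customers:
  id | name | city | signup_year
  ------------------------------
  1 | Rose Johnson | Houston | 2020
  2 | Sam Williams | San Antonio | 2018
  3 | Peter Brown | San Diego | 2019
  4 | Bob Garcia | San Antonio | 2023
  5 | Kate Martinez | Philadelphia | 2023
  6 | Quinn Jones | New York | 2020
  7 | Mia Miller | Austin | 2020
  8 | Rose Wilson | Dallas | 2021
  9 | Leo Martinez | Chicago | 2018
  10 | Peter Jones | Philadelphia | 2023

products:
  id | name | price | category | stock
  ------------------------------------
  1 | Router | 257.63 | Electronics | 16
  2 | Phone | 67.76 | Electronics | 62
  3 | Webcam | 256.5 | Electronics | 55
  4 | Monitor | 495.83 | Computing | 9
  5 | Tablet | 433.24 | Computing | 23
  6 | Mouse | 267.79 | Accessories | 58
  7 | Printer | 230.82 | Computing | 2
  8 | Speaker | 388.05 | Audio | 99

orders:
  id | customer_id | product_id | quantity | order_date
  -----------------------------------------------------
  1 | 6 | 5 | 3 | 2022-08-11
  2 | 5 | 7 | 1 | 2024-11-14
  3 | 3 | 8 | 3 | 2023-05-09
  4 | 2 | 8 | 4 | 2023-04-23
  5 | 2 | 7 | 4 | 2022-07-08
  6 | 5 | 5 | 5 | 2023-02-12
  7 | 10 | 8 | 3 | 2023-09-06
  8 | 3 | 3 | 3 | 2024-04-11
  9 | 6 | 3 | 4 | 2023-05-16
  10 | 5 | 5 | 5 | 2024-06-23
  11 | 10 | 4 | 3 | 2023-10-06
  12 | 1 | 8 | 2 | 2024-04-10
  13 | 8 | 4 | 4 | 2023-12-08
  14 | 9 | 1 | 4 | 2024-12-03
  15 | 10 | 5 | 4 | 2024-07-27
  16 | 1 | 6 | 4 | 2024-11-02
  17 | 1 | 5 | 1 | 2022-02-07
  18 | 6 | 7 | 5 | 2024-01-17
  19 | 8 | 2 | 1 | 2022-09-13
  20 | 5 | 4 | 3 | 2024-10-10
SELECT DISTINCT category FROM products ORDER BY category

Execution result:
category
Accessories
Audio
Computing
Electronics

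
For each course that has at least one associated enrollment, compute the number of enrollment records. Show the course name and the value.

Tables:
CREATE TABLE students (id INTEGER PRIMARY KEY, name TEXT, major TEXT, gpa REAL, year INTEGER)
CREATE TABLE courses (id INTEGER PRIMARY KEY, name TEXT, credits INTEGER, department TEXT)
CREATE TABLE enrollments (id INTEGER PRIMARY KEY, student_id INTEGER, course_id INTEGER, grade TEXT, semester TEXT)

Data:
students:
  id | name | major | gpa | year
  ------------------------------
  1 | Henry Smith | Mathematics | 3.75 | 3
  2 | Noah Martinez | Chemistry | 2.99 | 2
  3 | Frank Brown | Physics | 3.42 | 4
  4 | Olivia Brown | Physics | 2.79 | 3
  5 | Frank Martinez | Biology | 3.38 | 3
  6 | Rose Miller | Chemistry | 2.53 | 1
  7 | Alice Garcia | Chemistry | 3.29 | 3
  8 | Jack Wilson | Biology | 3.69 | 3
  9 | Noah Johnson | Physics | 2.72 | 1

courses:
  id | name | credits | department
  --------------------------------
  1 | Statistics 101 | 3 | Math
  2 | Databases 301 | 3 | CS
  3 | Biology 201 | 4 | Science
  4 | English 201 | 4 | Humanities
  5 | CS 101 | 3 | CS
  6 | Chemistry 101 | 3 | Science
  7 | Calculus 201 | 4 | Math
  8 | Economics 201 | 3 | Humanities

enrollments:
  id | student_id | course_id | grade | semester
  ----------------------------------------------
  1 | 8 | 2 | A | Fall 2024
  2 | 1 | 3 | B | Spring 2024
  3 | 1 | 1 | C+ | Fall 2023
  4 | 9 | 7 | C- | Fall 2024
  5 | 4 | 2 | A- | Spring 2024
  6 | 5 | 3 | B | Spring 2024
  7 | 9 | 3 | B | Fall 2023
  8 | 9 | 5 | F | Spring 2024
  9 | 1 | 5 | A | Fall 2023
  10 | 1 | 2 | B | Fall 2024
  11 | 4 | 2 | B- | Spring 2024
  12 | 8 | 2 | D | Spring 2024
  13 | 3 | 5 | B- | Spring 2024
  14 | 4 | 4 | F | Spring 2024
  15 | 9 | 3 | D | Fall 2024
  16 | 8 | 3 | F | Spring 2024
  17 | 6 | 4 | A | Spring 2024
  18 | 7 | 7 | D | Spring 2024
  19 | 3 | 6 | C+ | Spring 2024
SELECT p.name, COUNT(*) AS n FROM enrollments c JOIN courses p ON c.course_id = p.id GROUP BY p.id, p.name

Execution result:
name | n
Statistics 101 | 1
Databases 301 | 5
Biology 201 | 5
English 201 | 2
CS 101 | 3
Chemistry 101 | 1
Calculus 201 | 2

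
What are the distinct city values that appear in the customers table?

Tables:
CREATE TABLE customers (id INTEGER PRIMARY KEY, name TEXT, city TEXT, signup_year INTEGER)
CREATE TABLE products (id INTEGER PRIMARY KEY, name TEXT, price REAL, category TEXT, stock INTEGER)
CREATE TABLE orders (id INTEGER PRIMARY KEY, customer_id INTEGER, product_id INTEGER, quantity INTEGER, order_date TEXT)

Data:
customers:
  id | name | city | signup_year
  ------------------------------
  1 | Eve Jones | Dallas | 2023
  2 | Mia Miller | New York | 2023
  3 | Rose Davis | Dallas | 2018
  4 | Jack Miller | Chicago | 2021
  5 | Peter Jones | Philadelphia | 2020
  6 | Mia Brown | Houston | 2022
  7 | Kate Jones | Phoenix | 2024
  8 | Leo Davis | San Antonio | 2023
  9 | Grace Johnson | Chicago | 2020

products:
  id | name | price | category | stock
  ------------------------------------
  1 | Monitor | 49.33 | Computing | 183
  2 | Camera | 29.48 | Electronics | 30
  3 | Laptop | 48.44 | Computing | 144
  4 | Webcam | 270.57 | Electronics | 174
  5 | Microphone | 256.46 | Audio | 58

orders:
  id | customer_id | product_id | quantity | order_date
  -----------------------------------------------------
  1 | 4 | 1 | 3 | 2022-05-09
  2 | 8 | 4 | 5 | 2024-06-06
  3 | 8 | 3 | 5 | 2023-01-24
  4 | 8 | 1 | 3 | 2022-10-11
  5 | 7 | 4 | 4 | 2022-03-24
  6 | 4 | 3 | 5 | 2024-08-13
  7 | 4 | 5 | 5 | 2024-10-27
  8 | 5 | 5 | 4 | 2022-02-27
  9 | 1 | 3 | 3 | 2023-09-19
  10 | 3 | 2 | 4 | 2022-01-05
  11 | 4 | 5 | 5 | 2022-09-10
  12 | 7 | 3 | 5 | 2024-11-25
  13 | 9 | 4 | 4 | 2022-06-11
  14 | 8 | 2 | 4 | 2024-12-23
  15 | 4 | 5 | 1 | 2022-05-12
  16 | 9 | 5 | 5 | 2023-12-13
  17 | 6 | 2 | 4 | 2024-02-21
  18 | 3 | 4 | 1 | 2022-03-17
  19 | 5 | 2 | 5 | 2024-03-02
SELECT DISTINCT city FROM customers

Execution result:
city
Dallas
New York
Chicago
Philadelphia
Houston
Phoenix
San Antonio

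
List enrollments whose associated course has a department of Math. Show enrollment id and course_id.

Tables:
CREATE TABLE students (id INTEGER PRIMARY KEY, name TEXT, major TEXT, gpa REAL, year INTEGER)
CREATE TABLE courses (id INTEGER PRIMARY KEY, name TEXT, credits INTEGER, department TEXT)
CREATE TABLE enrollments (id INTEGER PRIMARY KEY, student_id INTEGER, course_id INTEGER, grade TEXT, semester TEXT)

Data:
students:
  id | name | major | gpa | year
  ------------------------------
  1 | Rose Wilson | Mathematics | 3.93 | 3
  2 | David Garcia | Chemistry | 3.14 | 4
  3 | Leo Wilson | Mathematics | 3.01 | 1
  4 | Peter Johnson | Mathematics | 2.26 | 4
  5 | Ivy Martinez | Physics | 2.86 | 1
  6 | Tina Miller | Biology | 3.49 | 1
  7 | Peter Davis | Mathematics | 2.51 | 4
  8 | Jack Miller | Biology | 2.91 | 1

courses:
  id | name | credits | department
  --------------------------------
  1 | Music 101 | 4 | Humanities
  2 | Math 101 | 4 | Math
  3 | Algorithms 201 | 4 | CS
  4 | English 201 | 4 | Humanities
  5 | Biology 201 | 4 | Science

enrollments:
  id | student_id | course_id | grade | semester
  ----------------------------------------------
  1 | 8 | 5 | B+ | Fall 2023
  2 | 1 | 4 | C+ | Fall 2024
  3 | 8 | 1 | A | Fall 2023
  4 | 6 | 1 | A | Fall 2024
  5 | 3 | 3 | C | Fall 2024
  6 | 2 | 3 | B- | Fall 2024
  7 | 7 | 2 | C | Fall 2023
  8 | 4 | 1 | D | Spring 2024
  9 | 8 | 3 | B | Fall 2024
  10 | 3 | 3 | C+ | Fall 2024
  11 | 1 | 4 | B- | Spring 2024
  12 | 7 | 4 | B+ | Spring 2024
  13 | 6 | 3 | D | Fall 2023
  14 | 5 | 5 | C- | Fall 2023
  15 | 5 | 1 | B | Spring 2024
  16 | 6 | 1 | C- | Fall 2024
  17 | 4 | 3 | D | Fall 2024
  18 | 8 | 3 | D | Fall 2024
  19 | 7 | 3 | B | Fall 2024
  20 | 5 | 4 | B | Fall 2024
SELECT id, course_id FROM enrollments WHERE course_id IN (SELECT id FROM courses WHERE department = 'Math')

Execution result:
id | course_id
7 | 2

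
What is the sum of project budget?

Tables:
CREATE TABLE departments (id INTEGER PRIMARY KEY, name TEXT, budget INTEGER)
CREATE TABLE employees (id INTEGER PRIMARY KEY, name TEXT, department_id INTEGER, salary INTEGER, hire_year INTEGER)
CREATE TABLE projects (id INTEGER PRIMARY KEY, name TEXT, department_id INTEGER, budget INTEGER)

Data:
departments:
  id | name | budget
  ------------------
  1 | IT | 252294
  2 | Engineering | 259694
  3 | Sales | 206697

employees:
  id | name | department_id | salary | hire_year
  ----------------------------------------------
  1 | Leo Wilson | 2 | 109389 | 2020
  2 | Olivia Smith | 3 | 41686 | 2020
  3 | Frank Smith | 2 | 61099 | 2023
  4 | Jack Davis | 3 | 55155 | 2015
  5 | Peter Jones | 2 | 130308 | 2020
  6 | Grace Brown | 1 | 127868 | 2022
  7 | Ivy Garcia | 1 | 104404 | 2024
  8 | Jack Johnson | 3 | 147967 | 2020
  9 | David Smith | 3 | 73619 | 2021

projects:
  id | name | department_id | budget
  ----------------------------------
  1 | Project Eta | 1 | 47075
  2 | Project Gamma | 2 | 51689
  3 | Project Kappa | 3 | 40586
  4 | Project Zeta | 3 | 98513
SELECT SUM(budget) FROM projects

Execution result:
237863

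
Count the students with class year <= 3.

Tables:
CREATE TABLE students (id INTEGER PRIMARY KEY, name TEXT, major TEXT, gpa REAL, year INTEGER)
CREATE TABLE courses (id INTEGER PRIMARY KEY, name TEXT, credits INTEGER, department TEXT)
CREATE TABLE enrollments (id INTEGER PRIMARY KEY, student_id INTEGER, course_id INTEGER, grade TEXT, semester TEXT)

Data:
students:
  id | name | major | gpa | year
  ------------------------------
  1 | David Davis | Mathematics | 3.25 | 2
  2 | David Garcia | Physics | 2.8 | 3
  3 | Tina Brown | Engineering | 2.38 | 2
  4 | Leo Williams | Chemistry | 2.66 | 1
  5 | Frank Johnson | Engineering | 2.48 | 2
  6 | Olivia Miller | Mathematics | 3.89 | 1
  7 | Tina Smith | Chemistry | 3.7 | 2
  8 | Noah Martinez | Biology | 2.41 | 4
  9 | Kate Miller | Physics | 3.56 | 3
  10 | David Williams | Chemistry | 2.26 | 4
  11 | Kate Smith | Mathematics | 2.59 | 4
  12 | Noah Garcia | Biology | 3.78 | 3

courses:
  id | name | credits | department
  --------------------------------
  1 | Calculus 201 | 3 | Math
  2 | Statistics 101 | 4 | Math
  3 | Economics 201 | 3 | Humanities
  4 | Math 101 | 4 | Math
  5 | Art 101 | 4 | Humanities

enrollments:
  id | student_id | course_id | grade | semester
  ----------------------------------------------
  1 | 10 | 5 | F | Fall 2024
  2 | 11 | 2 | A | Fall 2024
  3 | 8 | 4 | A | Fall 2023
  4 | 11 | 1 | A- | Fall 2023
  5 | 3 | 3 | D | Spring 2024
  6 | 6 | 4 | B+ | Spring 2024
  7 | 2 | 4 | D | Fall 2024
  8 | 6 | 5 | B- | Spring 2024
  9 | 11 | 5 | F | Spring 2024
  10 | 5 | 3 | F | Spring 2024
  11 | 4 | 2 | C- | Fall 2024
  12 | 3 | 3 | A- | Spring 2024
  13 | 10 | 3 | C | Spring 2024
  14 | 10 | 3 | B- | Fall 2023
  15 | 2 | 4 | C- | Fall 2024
SELECT COUNT(*) FROM students WHERE year <= 3

Execution result:
9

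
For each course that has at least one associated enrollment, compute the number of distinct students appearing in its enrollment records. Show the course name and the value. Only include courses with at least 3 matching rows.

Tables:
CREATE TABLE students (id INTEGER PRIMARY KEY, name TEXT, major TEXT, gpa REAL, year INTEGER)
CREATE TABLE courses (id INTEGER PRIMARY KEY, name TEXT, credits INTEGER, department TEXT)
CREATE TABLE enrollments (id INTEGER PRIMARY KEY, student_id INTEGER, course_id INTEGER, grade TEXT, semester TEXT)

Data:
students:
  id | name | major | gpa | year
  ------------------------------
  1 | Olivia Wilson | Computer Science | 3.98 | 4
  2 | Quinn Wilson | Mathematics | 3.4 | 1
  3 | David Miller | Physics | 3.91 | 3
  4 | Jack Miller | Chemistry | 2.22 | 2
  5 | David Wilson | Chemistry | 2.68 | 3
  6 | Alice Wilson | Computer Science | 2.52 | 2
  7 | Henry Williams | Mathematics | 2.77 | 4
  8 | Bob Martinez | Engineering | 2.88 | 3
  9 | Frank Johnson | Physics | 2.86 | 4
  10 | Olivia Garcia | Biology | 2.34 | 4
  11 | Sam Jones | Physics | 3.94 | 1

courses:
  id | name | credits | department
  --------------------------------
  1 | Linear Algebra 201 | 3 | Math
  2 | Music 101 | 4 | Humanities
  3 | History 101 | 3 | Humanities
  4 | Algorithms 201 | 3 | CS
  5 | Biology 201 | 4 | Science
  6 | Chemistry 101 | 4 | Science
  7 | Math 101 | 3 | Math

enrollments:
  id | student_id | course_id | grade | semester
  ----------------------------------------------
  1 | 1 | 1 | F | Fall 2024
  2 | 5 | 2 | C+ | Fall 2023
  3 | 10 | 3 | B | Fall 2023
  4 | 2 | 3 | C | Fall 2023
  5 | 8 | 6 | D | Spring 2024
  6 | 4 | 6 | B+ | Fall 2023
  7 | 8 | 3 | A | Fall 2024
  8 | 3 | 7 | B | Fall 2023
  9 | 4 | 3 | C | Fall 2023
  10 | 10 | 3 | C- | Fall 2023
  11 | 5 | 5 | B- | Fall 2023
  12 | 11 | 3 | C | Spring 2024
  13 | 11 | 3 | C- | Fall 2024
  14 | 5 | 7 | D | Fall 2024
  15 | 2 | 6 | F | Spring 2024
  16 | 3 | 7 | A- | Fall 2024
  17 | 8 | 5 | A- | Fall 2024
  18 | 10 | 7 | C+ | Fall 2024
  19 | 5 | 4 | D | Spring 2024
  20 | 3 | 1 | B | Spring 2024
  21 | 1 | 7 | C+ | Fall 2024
SELECT p.name, COUNT(DISTINCT c.student_id) AS distinct_student_count FROM enrollments c JOIN courses p ON c.course_id = p.id GROUP BY p.id, p.name HAVING COUNT(*) >= 3

Execution result:
name | distinct_student_count
History 101 | 5
Chemistry 101 | 3
Math 101 | 4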